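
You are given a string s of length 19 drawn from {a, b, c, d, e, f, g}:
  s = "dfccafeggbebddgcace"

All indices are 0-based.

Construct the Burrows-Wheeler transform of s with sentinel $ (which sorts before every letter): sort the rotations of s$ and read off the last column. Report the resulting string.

rank  rotation              last
    0  $dfccafeggbebddgcace  e
    1  ace$dfccafeggbebddgc  c
    2  afeggbebddgcace$dfcc  c
    3  bddgcace$dfccafeggbe  e
    4  bebddgcace$dfccafegg  g
    5  cace$dfccafeggbebddg  g
    6  cafeggbebddgcace$dfc  c
    7  ccafeggbebddgcace$df  f
    8  ce$dfccafeggbebddgca  a
    9  ddgcace$dfccafeggbeb  b
   10  dfccafeggbebddgcace$  $
   11  dgcace$dfccafeggbebd  d
   12  e$dfccafeggbebddgcac  c
   13  ebddgcace$dfccafeggb  b
   14  eggbebddgcace$dfccaf  f
   15  fccafeggbebddgcace$d  d
   16  feggbebddgcace$dfcca  a
   17  gbebddgcace$dfccafeg  g
   18  gcace$dfccafeggbebdd  d
   19  ggbebddgcace$dfccafe  e

ecceggcfab$dcbfdagde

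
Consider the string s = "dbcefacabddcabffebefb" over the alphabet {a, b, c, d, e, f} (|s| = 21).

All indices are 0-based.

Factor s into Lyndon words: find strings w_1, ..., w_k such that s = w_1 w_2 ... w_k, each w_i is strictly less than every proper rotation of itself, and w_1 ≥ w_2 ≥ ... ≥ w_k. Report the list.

["d", "bcef", "ac", "abddcabffebefb"]

emit factor 1: 'd' (i=0, period=1)
emit factor 2: 'bcef' (i=1, period=4)
emit factor 3: 'ac' (i=5, period=2)
emit factor 4: 'abddcabffebefb' (i=7, period=14)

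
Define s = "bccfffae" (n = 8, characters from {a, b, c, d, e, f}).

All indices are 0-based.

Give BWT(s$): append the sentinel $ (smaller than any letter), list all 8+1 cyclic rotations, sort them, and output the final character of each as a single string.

ef$bcaffc

rank  rotation   last
    0  $bccfffae  e
    1  ae$bccfff  f
    2  bccfffae$  $
    3  ccfffae$b  b
    4  cfffae$bc  c
    5  e$bccfffa  a
    6  fae$bccff  f
    7  ffae$bccf  f
    8  fffae$bcc  c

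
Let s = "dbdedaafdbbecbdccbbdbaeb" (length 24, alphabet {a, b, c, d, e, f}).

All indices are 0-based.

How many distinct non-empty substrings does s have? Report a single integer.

sorted suffixes:
  #0 SA[0]=5  'aafdbbecbdccbbdbaeb'
  #1 SA[1]=21  'aeb'
  #2 SA[2]=6  'afdbbecbdccbbdbaeb'
  #3 SA[3]=23  'b'
  #4 SA[4]=20  'baeb'
  #5 SA[5]=17  'bbdbaeb'
  #6 SA[6]=9  'bbecbdccbbdbaeb'
  #7 SA[7]=18  'bdbaeb'
  #8 SA[8]=13  'bdccbbdbaeb'
  #9 SA[9]=1  'bdedaafdbbecbdccbbdbaeb'
  #10 SA[10]=10  'becbdccbbdbaeb'
  #11 SA[11]=16  'cbbdbaeb'
  #12 SA[12]=12  'cbdccbbdbaeb'
  #13 SA[13]=15  'ccbbdbaeb'
  #14 SA[14]=4  'daafdbbecbdccbbdbaeb'
  #15 SA[15]=19  'dbaeb'
  #16 SA[16]=8  'dbbecbdccbbdbaeb'
  #17 SA[17]=0  'dbdedaafdbbecbdccbbdbaeb'
  #18 SA[18]=14  'dccbbdbaeb'
  #19 SA[19]=2  'dedaafdbbecbdccbbdbaeb'
  #20 SA[20]=22  'eb'
  #21 SA[21]=11  'ecbdccbbdbaeb'
  #22 SA[22]=3  'edaafdbbecbdccbbdbaeb'
  #23 SA[23]=7  'fdbbecbdccbbdbaeb'

SA = [5, 21, 6, 23, 20, 17, 9, 18, 13, 1, 10, 16, 12, 15, 4, 19, 8, 0, 14, 2, 22, 11, 3, 7]
i: (SA[i-1],SA[i]) lcp shared
  1: (5,21) 1 'a'
  2: (21,6) 1 'a'
  3: (6,23) 0 ''
  4: (23,20) 1 'b'
  5: (20,17) 1 'b'
  6: (17,9) 2 'bb'
  7: (9,18) 1 'b'
  8: (18,13) 2 'bd'
  9: (13,1) 2 'bd'
  10: (1,10) 1 'b'
  11: (10,16) 0 ''
  12: (16,12) 2 'cb'
  13: (12,15) 1 'c'
  14: (15,4) 0 ''
  15: (4,19) 1 'd'
  16: (19,8) 2 'db'
  17: (8,0) 2 'db'
  18: (0,14) 1 'd'
  19: (14,2) 1 'd'
  20: (2,22) 0 ''
  21: (22,11) 1 'e'
  22: (11,3) 1 'e'
  23: (3,7) 0 ''

n(n+1)/2 = 24·25/2 = 300
Σ LCP = 0 + 1 + 1 + 0 + 1 + 1 + 2 + 1 + 2 + 2 + 1 + 0 + 2 + 1 + 0 + 1 + 2 + 2 + 1 + 1 + 0 + 1 + 1 + 0 = 24
distinct = 300 − 24 = 276

276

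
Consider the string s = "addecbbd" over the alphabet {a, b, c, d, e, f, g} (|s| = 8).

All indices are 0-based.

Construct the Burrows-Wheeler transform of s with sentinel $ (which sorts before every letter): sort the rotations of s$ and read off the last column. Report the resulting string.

rank  rotation   last
    0  $addecbbd  d
    1  addecbbd$  $
    2  bbd$addec  c
    3  bd$addecb  b
    4  cbbd$adde  e
    5  d$addecbb  b
    6  ddecbbd$a  a
    7  decbbd$ad  d
    8  ecbbd$add  d

d$cbebadd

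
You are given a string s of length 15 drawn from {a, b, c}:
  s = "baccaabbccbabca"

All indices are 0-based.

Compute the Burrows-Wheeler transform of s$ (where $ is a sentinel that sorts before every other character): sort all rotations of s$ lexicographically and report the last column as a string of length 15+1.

rank  rotation          last
    0  $baccaabbccbabca  a
    1  a$baccaabbccbabc  c
    2  aabbccbabca$bacc  c
    3  abbccbabca$bacca  a
    4  abca$baccaabbccb  b
    5  accaabbccbabca$b  b
    6  babca$baccaabbcc  c
    7  baccaabbccbabca$  $
    8  bbccbabca$baccaa  a
    9  bca$baccaabbccba  a
   10  bccbabca$baccaab  b
   11  ca$baccaabbccbab  b
   12  caabbccbabca$bac  c
   13  cbabca$baccaabbc  c
   14  ccaabbccbabca$ba  a
   15  ccbabca$baccaabb  b

accabbc$aabbccab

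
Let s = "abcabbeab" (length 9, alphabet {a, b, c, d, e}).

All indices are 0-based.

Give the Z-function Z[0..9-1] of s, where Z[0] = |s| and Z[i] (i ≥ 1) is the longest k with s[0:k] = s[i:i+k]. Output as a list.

[9, 0, 0, 2, 0, 0, 0, 2, 0]

Z[0]=9
i=1: fresh scan; Z[1]=0
i=2: fresh scan; Z[2]=0
i=3: fresh scan; Z[3]=2 scan→box=[3,5)
i=4: min(r-i=1, Z[1]=0)=0; Z[4]=0
i=5: fresh scan; Z[5]=0
i=6: fresh scan; Z[6]=0
i=7: fresh scan; Z[7]=2 scan→box=[7,9)
i=8: min(r-i=1, Z[1]=0)=0; Z[8]=0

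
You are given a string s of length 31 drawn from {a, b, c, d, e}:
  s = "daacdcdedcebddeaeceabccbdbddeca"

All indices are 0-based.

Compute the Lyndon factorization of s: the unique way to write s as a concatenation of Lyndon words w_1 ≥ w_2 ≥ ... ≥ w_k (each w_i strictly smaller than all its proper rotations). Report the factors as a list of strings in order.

emit factor 1: 'd' (i=0, period=1)
emit factor 2: 'aacdcdedcebddeaeceabccbdbddec' (i=1, period=29)
emit factor 3: 'a' (i=30, period=1)

["d", "aacdcdedcebddeaeceabccbdbddec", "a"]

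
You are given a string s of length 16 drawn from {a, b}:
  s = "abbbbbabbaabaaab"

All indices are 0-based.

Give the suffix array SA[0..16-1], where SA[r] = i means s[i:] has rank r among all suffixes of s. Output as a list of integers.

[12, 13, 9, 14, 10, 6, 0, 15, 11, 8, 5, 7, 4, 3, 2, 1]

rank | idx | suffix
   0 |  12 | aaab
   1 |  13 | aab
   2 |   9 | aabaaab
   3 |  14 | ab
   4 |  10 | abaaab
   5 |   6 | abbaabaaab
   6 |   0 | abbbbbabbaabaaab
   7 |  15 | b
   8 |  11 | baaab
   9 |   8 | baabaaab
  10 |   5 | babbaabaaab
  11 |   7 | bbaabaaab
  12 |   4 | bbabbaabaaab
  13 |   3 | bbbabbaabaaab
  14 |   2 | bbbbabbaabaaab
  15 |   1 | bbbbbabbaabaaab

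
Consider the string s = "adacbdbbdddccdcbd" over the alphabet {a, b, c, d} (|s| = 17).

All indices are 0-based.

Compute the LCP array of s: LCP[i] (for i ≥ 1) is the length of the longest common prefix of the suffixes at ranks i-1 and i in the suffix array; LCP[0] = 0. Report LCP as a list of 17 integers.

rank | idx | suffix
   0 |   2 | acbdbbdddccdcbd
   1 |   0 | adacbdbbdddccdcbd
   2 |   6 | bbdddccdcbd
   3 |  15 | bd
   4 |   4 | bdbbdddccdcbd
   5 |   7 | bdddccdcbd
   6 |  14 | cbd
   7 |   3 | cbdbbdddccdcbd
   8 |  11 | ccdcbd
   9 |  12 | cdcbd
  10 |  16 | d
  11 |   1 | dacbdbbdddccdcbd
  12 |   5 | dbbdddccdcbd
  13 |  13 | dcbd
  14 |  10 | dccdcbd
  15 |   9 | ddccdcbd
  16 |   8 | dddccdcbd

SA = [2, 0, 6, 15, 4, 7, 14, 3, 11, 12, 16, 1, 5, 13, 10, 9, 8]
i: (SA[i-1],SA[i]) lcp shared
  1: (2,0) 1 'a'
  2: (0,6) 0 ''
  3: (6,15) 1 'b'
  4: (15,4) 2 'bd'
  5: (4,7) 2 'bd'
  6: (7,14) 0 ''
  7: (14,3) 3 'cbd'
  8: (3,11) 1 'c'
  9: (11,12) 1 'c'
  10: (12,16) 0 ''
  11: (16,1) 1 'd'
  12: (1,5) 1 'd'
  13: (5,13) 1 'd'
  14: (13,10) 2 'dc'
  15: (10,9) 1 'd'
  16: (9,8) 2 'dd'

[0, 1, 0, 1, 2, 2, 0, 3, 1, 1, 0, 1, 1, 1, 2, 1, 2]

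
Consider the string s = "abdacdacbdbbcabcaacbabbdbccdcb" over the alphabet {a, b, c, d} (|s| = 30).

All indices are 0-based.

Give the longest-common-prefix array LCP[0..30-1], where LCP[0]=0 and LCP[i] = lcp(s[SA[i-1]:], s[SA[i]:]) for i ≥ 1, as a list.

rank→(start, suffix):
  0 → (16, 'aacbabbdbccdcb')
  1 → (20, 'abbdbccdcb')
  2 → (13, 'abcaacbabbdbccdcb')
  3 → (0, 'abdacdacbdbbcabcaacbabbdbccdcb')
  4 → (17, 'acbabbdbccdcb')
  5 → (6, 'acbdbbcabcaacbabbdbccdcb')
  6 → (3, 'acdacbdbbcabcaacbabbdbccdcb')
  7 → (29, 'b')
  8 → (19, 'babbdbccdcb')
  9 → (10, 'bbcabcaacbabbdbccdcb')
  10 → (21, 'bbdbccdcb')
  11 → (14, 'bcaacbabbdbccdcb')
  12 → (11, 'bcabcaacbabbdbccdcb')
  13 → (24, 'bccdcb')
  14 → (1, 'bdacdacbdbbcabcaacbabbdbccdcb')
  15 → (8, 'bdbbcabcaacbabbdbccdcb')
  16 → (22, 'bdbccdcb')
  17 → (15, 'caacbabbdbccdcb')
  18 → (12, 'cabcaacbabbdbccdcb')
  19 → (28, 'cb')
  20 → (18, 'cbabbdbccdcb')
  21 → (7, 'cbdbbcabcaacbabbdbccdcb')
  22 → (25, 'ccdcb')
  23 → (4, 'cdacbdbbcabcaacbabbdbccdcb')
  24 → (26, 'cdcb')
  25 → (5, 'dacbdbbcabcaacbabbdbccdcb')
  26 → (2, 'dacdacbdbbcabcaacbabbdbccdcb')
  27 → (9, 'dbbcabcaacbabbdbccdcb')
  28 → (23, 'dbccdcb')
  29 → (27, 'dcb')

SA = [16, 20, 13, 0, 17, 6, 3, 29, 19, 10, 21, 14, 11, 24, 1, 8, 22, 15, 12, 28, 18, 7, 25, 4, 26, 5, 2, 9, 23, 27]
rank  pair      lcp
   1  s[16:],s[20:]  1  'a'
   2  s[20:],s[13:]  2  'ab'
   3  s[13:],s[0:]  2  'ab'
   4  s[0:],s[17:]  1  'a'
   5  s[17:],s[6:]  3  'acb'
   6  s[6:],s[3:]  2  'ac'
   7  s[3:],s[29:]  0  ''
   8  s[29:],s[19:]  1  'b'
   9  s[19:],s[10:]  1  'b'
  10  s[10:],s[21:]  2  'bb'
  11  s[21:],s[14:]  1  'b'
  12  s[14:],s[11:]  3  'bca'
  13  s[11:],s[24:]  2  'bc'
  14  s[24:],s[1:]  1  'b'
  15  s[1:],s[8:]  2  'bd'
  16  s[8:],s[22:]  3  'bdb'
  17  s[22:],s[15:]  0  ''
  18  s[15:],s[12:]  2  'ca'
  19  s[12:],s[28:]  1  'c'
  20  s[28:],s[18:]  2  'cb'
  21  s[18:],s[7:]  2  'cb'
  22  s[7:],s[25:]  1  'c'
  23  s[25:],s[4:]  1  'c'
  24  s[4:],s[26:]  2  'cd'
  25  s[26:],s[5:]  0  ''
  26  s[5:],s[2:]  3  'dac'
  27  s[2:],s[9:]  1  'd'
  28  s[9:],s[23:]  2  'db'
  29  s[23:],s[27:]  1  'd'

[0, 1, 2, 2, 1, 3, 2, 0, 1, 1, 2, 1, 3, 2, 1, 2, 3, 0, 2, 1, 2, 2, 1, 1, 2, 0, 3, 1, 2, 1]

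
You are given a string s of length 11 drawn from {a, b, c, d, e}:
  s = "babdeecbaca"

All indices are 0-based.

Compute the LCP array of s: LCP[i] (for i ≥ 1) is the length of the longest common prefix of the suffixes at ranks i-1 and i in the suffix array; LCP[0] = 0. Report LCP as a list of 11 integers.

rank→(start, suffix):
  0 → (10, 'a')
  1 → (1, 'abdeecbaca')
  2 → (8, 'aca')
  3 → (0, 'babdeecbaca')
  4 → (7, 'baca')
  5 → (2, 'bdeecbaca')
  6 → (9, 'ca')
  7 → (6, 'cbaca')
  8 → (3, 'deecbaca')
  9 → (5, 'ecbaca')
  10 → (4, 'eecbaca')

SA = [10, 1, 8, 0, 7, 2, 9, 6, 3, 5, 4]
[i] adj suffixes → lcp
  [1] 10/1 → 1 ('a')
  [2] 1/8 → 1 ('a')
  [3] 8/0 → 0 ('')
  [4] 0/7 → 2 ('ba')
  [5] 7/2 → 1 ('b')
  [6] 2/9 → 0 ('')
  [7] 9/6 → 1 ('c')
  [8] 6/3 → 0 ('')
  [9] 3/5 → 0 ('')
  [10] 5/4 → 1 ('e')

[0, 1, 1, 0, 2, 1, 0, 1, 0, 0, 1]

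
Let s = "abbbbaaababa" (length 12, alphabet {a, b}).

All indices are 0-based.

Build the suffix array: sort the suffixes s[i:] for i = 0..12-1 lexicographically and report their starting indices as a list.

[11, 5, 6, 9, 7, 0, 10, 4, 8, 3, 2, 1]

rank | idx | suffix
   0 |  11 | a
   1 |   5 | aaababa
   2 |   6 | aababa
   3 |   9 | aba
   4 |   7 | ababa
   5 |   0 | abbbbaaababa
   6 |  10 | ba
   7 |   4 | baaababa
   8 |   8 | baba
   9 |   3 | bbaaababa
  10 |   2 | bbbaaababa
  11 |   1 | bbbbaaababa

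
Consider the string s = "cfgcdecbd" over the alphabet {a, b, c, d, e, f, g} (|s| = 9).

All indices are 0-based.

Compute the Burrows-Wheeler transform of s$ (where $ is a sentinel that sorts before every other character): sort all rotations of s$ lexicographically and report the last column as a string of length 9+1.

rank  rotation    last
    0  $cfgcdecbd  d
    1  bd$cfgcdec  c
    2  cbd$cfgcde  e
    3  cdecbd$cfg  g
    4  cfgcdecbd$  $
    5  d$cfgcdecb  b
    6  decbd$cfgc  c
    7  ecbd$cfgcd  d
    8  fgcdecbd$c  c
    9  gcdecbd$cf  f

dceg$bcdcf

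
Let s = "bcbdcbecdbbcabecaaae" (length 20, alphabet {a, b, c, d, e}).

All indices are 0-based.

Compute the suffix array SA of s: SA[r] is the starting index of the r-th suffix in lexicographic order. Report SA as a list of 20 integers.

sorted suffixes:
  #0 SA[0]=16  'aaae'
  #1 SA[1]=17  'aae'
  #2 SA[2]=12  'abecaaae'
  #3 SA[3]=18  'ae'
  #4 SA[4]=9  'bbcabecaaae'
  #5 SA[5]=10  'bcabecaaae'
  #6 SA[6]=0  'bcbdcbecdbbcabecaaae'
  #7 SA[7]=2  'bdcbecdbbcabecaaae'
  #8 SA[8]=13  'becaaae'
  #9 SA[9]=5  'becdbbcabecaaae'
  #10 SA[10]=15  'caaae'
  #11 SA[11]=11  'cabecaaae'
  #12 SA[12]=1  'cbdcbecdbbcabecaaae'
  #13 SA[13]=4  'cbecdbbcabecaaae'
  #14 SA[14]=7  'cdbbcabecaaae'
  #15 SA[15]=8  'dbbcabecaaae'
  #16 SA[16]=3  'dcbecdbbcabecaaae'
  #17 SA[17]=19  'e'
  #18 SA[18]=14  'ecaaae'
  #19 SA[19]=6  'ecdbbcabecaaae'

[16, 17, 12, 18, 9, 10, 0, 2, 13, 5, 15, 11, 1, 4, 7, 8, 3, 19, 14, 6]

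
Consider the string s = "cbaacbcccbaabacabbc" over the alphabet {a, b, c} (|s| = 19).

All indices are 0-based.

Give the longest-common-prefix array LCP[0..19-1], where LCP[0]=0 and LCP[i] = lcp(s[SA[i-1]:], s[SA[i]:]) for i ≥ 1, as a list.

rank | idx | suffix
   0 |  10 | aabacabbc
   1 |   2 | aacbcccbaabacabbc
   2 |  11 | abacabbc
   3 |  15 | abbc
   4 |  13 | acabbc
   5 |   3 | acbcccbaabacabbc
   6 |   9 | baabacabbc
   7 |   1 | baacbcccbaabacabbc
   8 |  12 | bacabbc
   9 |  16 | bbc
  10 |  17 | bc
  11 |   5 | bcccbaabacabbc
  12 |  18 | c
  13 |  14 | cabbc
  14 |   8 | cbaabacabbc
  15 |   0 | cbaacbcccbaabacabbc
  16 |   4 | cbcccbaabacabbc
  17 |   7 | ccbaabacabbc
  18 |   6 | cccbaabacabbc

SA = [10, 2, 11, 15, 13, 3, 9, 1, 12, 16, 17, 5, 18, 14, 8, 0, 4, 7, 6]
rank  pair      lcp
   1  s[10:],s[2:]  2  'aa'
   2  s[2:],s[11:]  1  'a'
   3  s[11:],s[15:]  2  'ab'
   4  s[15:],s[13:]  1  'a'
   5  s[13:],s[3:]  2  'ac'
   6  s[3:],s[9:]  0  ''
   7  s[9:],s[1:]  3  'baa'
   8  s[1:],s[12:]  2  'ba'
   9  s[12:],s[16:]  1  'b'
  10  s[16:],s[17:]  1  'b'
  11  s[17:],s[5:]  2  'bc'
  12  s[5:],s[18:]  0  ''
  13  s[18:],s[14:]  1  'c'
  14  s[14:],s[8:]  1  'c'
  15  s[8:],s[0:]  4  'cbaa'
  16  s[0:],s[4:]  2  'cb'
  17  s[4:],s[7:]  1  'c'
  18  s[7:],s[6:]  2  'cc'

[0, 2, 1, 2, 1, 2, 0, 3, 2, 1, 1, 2, 0, 1, 1, 4, 2, 1, 2]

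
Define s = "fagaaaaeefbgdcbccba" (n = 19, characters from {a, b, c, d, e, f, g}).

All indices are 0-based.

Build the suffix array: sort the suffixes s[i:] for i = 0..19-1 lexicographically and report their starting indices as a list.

rank | idx | suffix
   0 |  18 | a
   1 |   3 | aaaaeefbgdcbccba
   2 |   4 | aaaeefbgdcbccba
   3 |   5 | aaeefbgdcbccba
   4 |   6 | aeefbgdcbccba
   5 |   1 | agaaaaeefbgdcbccba
   6 |  17 | ba
   7 |  14 | bccba
   8 |  10 | bgdcbccba
   9 |  16 | cba
  10 |  13 | cbccba
  11 |  15 | ccba
  12 |  12 | dcbccba
  13 |   7 | eefbgdcbccba
  14 |   8 | efbgdcbccba
  15 |   0 | fagaaaaeefbgdcbccba
  16 |   9 | fbgdcbccba
  17 |   2 | gaaaaeefbgdcbccba
  18 |  11 | gdcbccba

[18, 3, 4, 5, 6, 1, 17, 14, 10, 16, 13, 15, 12, 7, 8, 0, 9, 2, 11]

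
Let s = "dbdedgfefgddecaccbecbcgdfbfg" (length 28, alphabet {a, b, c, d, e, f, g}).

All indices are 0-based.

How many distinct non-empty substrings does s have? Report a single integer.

rank→(start, suffix):
  0 → (14, 'accbecbcgdfbfg')
  1 → (20, 'bcgdfbfg')
  2 → (1, 'bdedgfefgddecaccbecbcgdfbfg')
  3 → (17, 'becbcgdfbfg')
  4 → (25, 'bfg')
  5 → (13, 'caccbecbcgdfbfg')
  6 → (19, 'cbcgdfbfg')
  7 → (16, 'cbecbcgdfbfg')
  8 → (15, 'ccbecbcgdfbfg')
  9 → (21, 'cgdfbfg')
  10 → (0, 'dbdedgfefgddecaccbecbcgdfbfg')
  11 → (10, 'ddecaccbecbcgdfbfg')
  12 → (11, 'decaccbecbcgdfbfg')
  13 → (2, 'dedgfefgddecaccbecbcgdfbfg')
  14 → (23, 'dfbfg')
  15 → (4, 'dgfefgddecaccbecbcgdfbfg')
  16 → (12, 'ecaccbecbcgdfbfg')
  17 → (18, 'ecbcgdfbfg')
  18 → (3, 'edgfefgddecaccbecbcgdfbfg')
  19 → (7, 'efgddecaccbecbcgdfbfg')
  20 → (24, 'fbfg')
  21 → (6, 'fefgddecaccbecbcgdfbfg')
  22 → (26, 'fg')
  23 → (8, 'fgddecaccbecbcgdfbfg')
  24 → (27, 'g')
  25 → (9, 'gddecaccbecbcgdfbfg')
  26 → (22, 'gdfbfg')
  27 → (5, 'gfefgddecaccbecbcgdfbfg')

SA = [14, 20, 1, 17, 25, 13, 19, 16, 15, 21, 0, 10, 11, 2, 23, 4, 12, 18, 3, 7, 24, 6, 26, 8, 27, 9, 22, 5]
[i] adj suffixes → lcp
  [1] 14/20 → 0 ('')
  [2] 20/1 → 1 ('b')
  [3] 1/17 → 1 ('b')
  [4] 17/25 → 1 ('b')
  [5] 25/13 → 0 ('')
  [6] 13/19 → 1 ('c')
  [7] 19/16 → 2 ('cb')
  [8] 16/15 → 1 ('c')
  [9] 15/21 → 1 ('c')
  [10] 21/0 → 0 ('')
  [11] 0/10 → 1 ('d')
  [12] 10/11 → 1 ('d')
  [13] 11/2 → 2 ('de')
  [14] 2/23 → 1 ('d')
  [15] 23/4 → 1 ('d')
  [16] 4/12 → 0 ('')
  [17] 12/18 → 2 ('ec')
  [18] 18/3 → 1 ('e')
  [19] 3/7 → 1 ('e')
  [20] 7/24 → 0 ('')
  [21] 24/6 → 1 ('f')
  [22] 6/26 → 1 ('f')
  [23] 26/8 → 2 ('fg')
  [24] 8/27 → 0 ('')
  [25] 27/9 → 1 ('g')
  [26] 9/22 → 2 ('gd')
  [27] 22/5 → 1 ('g')

n(n+1)/2 = 28·29/2 = 406
Σ LCP = 0 + 0 + 1 + 1 + 1 + 0 + 1 + 2 + 1 + 1 + 0 + 1 + 1 + 2 + 1 + 1 + 0 + 2 + 1 + 1 + 0 + 1 + 1 + 2 + 0 + 1 + 2 + 1 = 26
distinct = 406 − 26 = 380

380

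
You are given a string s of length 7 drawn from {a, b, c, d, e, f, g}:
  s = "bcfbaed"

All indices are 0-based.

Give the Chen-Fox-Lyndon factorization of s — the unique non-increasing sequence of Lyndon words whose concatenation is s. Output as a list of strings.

emit factor 1: 'bcf' (i=0, period=3)
emit factor 2: 'b' (i=3, period=1)
emit factor 3: 'aed' (i=4, period=3)

["bcf", "b", "aed"]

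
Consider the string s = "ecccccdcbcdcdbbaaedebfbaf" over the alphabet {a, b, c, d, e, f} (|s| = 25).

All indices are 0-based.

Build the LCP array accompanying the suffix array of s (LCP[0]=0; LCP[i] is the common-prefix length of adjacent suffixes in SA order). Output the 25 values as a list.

[0, 1, 1, 0, 2, 1, 1, 1, 0, 1, 4, 3, 2, 1, 2, 3, 0, 1, 2, 1, 0, 1, 1, 0, 1]

rank | idx | suffix
   0 |  15 | aaedebfbaf
   1 |  16 | aedebfbaf
   2 |  23 | af
   3 |  14 | baaedebfbaf
   4 |  22 | baf
   5 |  13 | bbaaedebfbaf
   6 |   8 | bcdcdbbaaedebfbaf
   7 |  20 | bfbaf
   8 |   7 | cbcdcdbbaaedebfbaf
   9 |   1 | cccccdcbcdcdbbaaedebfbaf
  10 |   2 | ccccdcbcdcdbbaaedebfbaf
  11 |   3 | cccdcbcdcdbbaaedebfbaf
  12 |   4 | ccdcbcdcdbbaaedebfbaf
  13 |  11 | cdbbaaedebfbaf
  14 |   5 | cdcbcdcdbbaaedebfbaf
  15 |   9 | cdcdbbaaedebfbaf
  16 |  12 | dbbaaedebfbaf
  17 |   6 | dcbcdcdbbaaedebfbaf
  18 |  10 | dcdbbaaedebfbaf
  19 |  18 | debfbaf
  20 |  19 | ebfbaf
  21 |   0 | ecccccdcbcdcdbbaaedebfbaf
  22 |  17 | edebfbaf
  23 |  24 | f
  24 |  21 | fbaf

SA = [15, 16, 23, 14, 22, 13, 8, 20, 7, 1, 2, 3, 4, 11, 5, 9, 12, 6, 10, 18, 19, 0, 17, 24, 21]
rank  pair      lcp
   1  s[15:],s[16:]  1  'a'
   2  s[16:],s[23:]  1  'a'
   3  s[23:],s[14:]  0  ''
   4  s[14:],s[22:]  2  'ba'
   5  s[22:],s[13:]  1  'b'
   6  s[13:],s[8:]  1  'b'
   7  s[8:],s[20:]  1  'b'
   8  s[20:],s[7:]  0  ''
   9  s[7:],s[1:]  1  'c'
  10  s[1:],s[2:]  4  'cccc'
  11  s[2:],s[3:]  3  'ccc'
  12  s[3:],s[4:]  2  'cc'
  13  s[4:],s[11:]  1  'c'
  14  s[11:],s[5:]  2  'cd'
  15  s[5:],s[9:]  3  'cdc'
  16  s[9:],s[12:]  0  ''
  17  s[12:],s[6:]  1  'd'
  18  s[6:],s[10:]  2  'dc'
  19  s[10:],s[18:]  1  'd'
  20  s[18:],s[19:]  0  ''
  21  s[19:],s[0:]  1  'e'
  22  s[0:],s[17:]  1  'e'
  23  s[17:],s[24:]  0  ''
  24  s[24:],s[21:]  1  'f'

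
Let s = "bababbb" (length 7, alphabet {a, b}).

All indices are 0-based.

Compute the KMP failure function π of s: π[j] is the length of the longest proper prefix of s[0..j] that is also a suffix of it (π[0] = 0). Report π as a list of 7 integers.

[0, 0, 1, 2, 3, 1, 1]

π[0] = 0
j=1 s[j]='a': π[1]=0 (border '')
j=2 s[j]='b': π[2]=1 (border 'b')
j=3 s[j]='a': π[3]=2 (border 'ba')
j=4 s[j]='b': π[4]=3 (border 'bab')
j=5 s[j]='b': k: 3→1→0; π[5]=1 (border 'b')
j=6 s[j]='b': k: 1→0; π[6]=1 (border 'b')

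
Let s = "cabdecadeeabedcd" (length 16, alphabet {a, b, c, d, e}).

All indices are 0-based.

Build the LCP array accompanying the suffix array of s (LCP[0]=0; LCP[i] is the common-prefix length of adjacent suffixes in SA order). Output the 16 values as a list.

[0, 2, 1, 0, 1, 0, 2, 1, 0, 1, 1, 2, 0, 1, 1, 1]

rank | idx | suffix
   0 |   1 | abdecadeeabedcd
   1 |  10 | abedcd
   2 |   6 | adeeabedcd
   3 |   2 | bdecadeeabedcd
   4 |  11 | bedcd
   5 |   0 | cabdecadeeabedcd
   6 |   5 | cadeeabedcd
   7 |  14 | cd
   8 |  15 | d
   9 |  13 | dcd
  10 |   3 | decadeeabedcd
  11 |   7 | deeabedcd
  12 |   9 | eabedcd
  13 |   4 | ecadeeabedcd
  14 |  12 | edcd
  15 |   8 | eeabedcd

SA = [1, 10, 6, 2, 11, 0, 5, 14, 15, 13, 3, 7, 9, 4, 12, 8]
i: (SA[i-1],SA[i]) lcp shared
  1: (1,10) 2 'ab'
  2: (10,6) 1 'a'
  3: (6,2) 0 ''
  4: (2,11) 1 'b'
  5: (11,0) 0 ''
  6: (0,5) 2 'ca'
  7: (5,14) 1 'c'
  8: (14,15) 0 ''
  9: (15,13) 1 'd'
  10: (13,3) 1 'd'
  11: (3,7) 2 'de'
  12: (7,9) 0 ''
  13: (9,4) 1 'e'
  14: (4,12) 1 'e'
  15: (12,8) 1 'e'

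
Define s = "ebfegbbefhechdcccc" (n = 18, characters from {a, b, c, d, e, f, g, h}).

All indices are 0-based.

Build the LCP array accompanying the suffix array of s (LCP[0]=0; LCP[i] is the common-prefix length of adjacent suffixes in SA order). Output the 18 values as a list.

[0, 1, 1, 0, 1, 2, 3, 1, 0, 0, 1, 1, 1, 0, 1, 0, 0, 1]

rank | idx | suffix
   0 |   5 | bbefhechdcccc
   1 |   6 | befhechdcccc
   2 |   1 | bfegbbefhechdcccc
   3 |  17 | c
   4 |  16 | cc
   5 |  15 | ccc
   6 |  14 | cccc
   7 |  11 | chdcccc
   8 |  13 | dcccc
   9 |   0 | ebfegbbefhechdcccc
  10 |  10 | echdcccc
  11 |   7 | efhechdcccc
  12 |   3 | egbbefhechdcccc
  13 |   2 | fegbbefhechdcccc
  14 |   8 | fhechdcccc
  15 |   4 | gbbefhechdcccc
  16 |  12 | hdcccc
  17 |   9 | hechdcccc

SA = [5, 6, 1, 17, 16, 15, 14, 11, 13, 0, 10, 7, 3, 2, 8, 4, 12, 9]
i: (SA[i-1],SA[i]) lcp shared
  1: (5,6) 1 'b'
  2: (6,1) 1 'b'
  3: (1,17) 0 ''
  4: (17,16) 1 'c'
  5: (16,15) 2 'cc'
  6: (15,14) 3 'ccc'
  7: (14,11) 1 'c'
  8: (11,13) 0 ''
  9: (13,0) 0 ''
  10: (0,10) 1 'e'
  11: (10,7) 1 'e'
  12: (7,3) 1 'e'
  13: (3,2) 0 ''
  14: (2,8) 1 'f'
  15: (8,4) 0 ''
  16: (4,12) 0 ''
  17: (12,9) 1 'h'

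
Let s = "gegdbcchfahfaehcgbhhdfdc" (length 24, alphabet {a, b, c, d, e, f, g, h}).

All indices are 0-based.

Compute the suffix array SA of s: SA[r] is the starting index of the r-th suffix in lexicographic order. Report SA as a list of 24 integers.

[12, 9, 4, 17, 23, 5, 15, 6, 3, 22, 20, 1, 13, 11, 8, 21, 16, 2, 0, 14, 19, 10, 7, 18]

rank→(start, suffix):
  0 → (12, 'aehcgbhhdfdc')
  1 → (9, 'ahfaehcgbhhdfdc')
  2 → (4, 'bcchfahfaehcgbhhdfdc')
  3 → (17, 'bhhdfdc')
  4 → (23, 'c')
  5 → (5, 'cchfahfaehcgbhhdfdc')
  6 → (15, 'cgbhhdfdc')
  7 → (6, 'chfahfaehcgbhhdfdc')
  8 → (3, 'dbcchfahfaehcgbhhdfdc')
  9 → (22, 'dc')
  10 → (20, 'dfdc')
  11 → (1, 'egdbcchfahfaehcgbhhdfdc')
  12 → (13, 'ehcgbhhdfdc')
  13 → (11, 'faehcgbhhdfdc')
  14 → (8, 'fahfaehcgbhhdfdc')
  15 → (21, 'fdc')
  16 → (16, 'gbhhdfdc')
  17 → (2, 'gdbcchfahfaehcgbhhdfdc')
  18 → (0, 'gegdbcchfahfaehcgbhhdfdc')
  19 → (14, 'hcgbhhdfdc')
  20 → (19, 'hdfdc')
  21 → (10, 'hfaehcgbhhdfdc')
  22 → (7, 'hfahfaehcgbhhdfdc')
  23 → (18, 'hhdfdc')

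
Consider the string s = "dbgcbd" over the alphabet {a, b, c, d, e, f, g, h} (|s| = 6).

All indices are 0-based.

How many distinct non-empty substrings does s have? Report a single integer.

rank | idx | suffix
   0 |   4 | bd
   1 |   1 | bgcbd
   2 |   3 | cbd
   3 |   5 | d
   4 |   0 | dbgcbd
   5 |   2 | gcbd

SA = [4, 1, 3, 5, 0, 2]
i: (SA[i-1],SA[i]) lcp shared
  1: (4,1) 1 'b'
  2: (1,3) 0 ''
  3: (3,5) 0 ''
  4: (5,0) 1 'd'
  5: (0,2) 0 ''

n(n+1)/2 = 6·7/2 = 21
Σ LCP = 0 + 1 + 0 + 0 + 1 + 0 = 2
distinct = 21 − 2 = 19

19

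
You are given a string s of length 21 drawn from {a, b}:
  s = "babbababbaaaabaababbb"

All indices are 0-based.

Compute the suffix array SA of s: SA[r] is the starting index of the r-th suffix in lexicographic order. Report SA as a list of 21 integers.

[9, 10, 11, 14, 12, 4, 15, 6, 1, 17, 20, 8, 13, 3, 5, 0, 16, 19, 7, 2, 18]

rank | idx | suffix
   0 |   9 | aaaabaababbb
   1 |  10 | aaabaababbb
   2 |  11 | aabaababbb
   3 |  14 | aababbb
   4 |  12 | abaababbb
   5 |   4 | ababbaaaabaababbb
   6 |  15 | ababbb
   7 |   6 | abbaaaabaababbb
   8 |   1 | abbababbaaaabaababbb
   9 |  17 | abbb
  10 |  20 | b
  11 |   8 | baaaabaababbb
  12 |  13 | baababbb
  13 |   3 | bababbaaaabaababbb
  14 |   5 | babbaaaabaababbb
  15 |   0 | babbababbaaaabaababbb
  16 |  16 | babbb
  17 |  19 | bb
  18 |   7 | bbaaaabaababbb
  19 |   2 | bbababbaaaabaababbb
  20 |  18 | bbb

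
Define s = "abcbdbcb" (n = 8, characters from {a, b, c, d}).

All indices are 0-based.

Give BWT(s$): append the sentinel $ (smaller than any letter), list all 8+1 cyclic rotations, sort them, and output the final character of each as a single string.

b$cdacbbb

rank  rotation   last
    0  $abcbdbcb  b
    1  abcbdbcb$  $
    2  b$abcbdbc  c
    3  bcb$abcbd  d
    4  bcbdbcb$a  a
    5  bdbcb$abc  c
    6  cb$abcbdb  b
    7  cbdbcb$ab  b
    8  dbcb$abcb  b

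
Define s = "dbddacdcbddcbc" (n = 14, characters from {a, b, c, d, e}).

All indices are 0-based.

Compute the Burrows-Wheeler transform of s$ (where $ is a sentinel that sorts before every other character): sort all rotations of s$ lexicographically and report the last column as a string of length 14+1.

cdcdcbddad$dcbb

rank  rotation         last
    0  $dbddacdcbddcbc  c
    1  acdcbddcbc$dbdd  d
    2  bc$dbddacdcbddc  c
    3  bddacdcbddcbc$d  d
    4  bddcbc$dbddacdc  c
    5  c$dbddacdcbddcb  b
    6  cbc$dbddacdcbdd  d
    7  cbddcbc$dbddacd  d
    8  cdcbddcbc$dbdda  a
    9  dacdcbddcbc$dbd  d
   10  dbddacdcbddcbc$  $
   11  dcbc$dbddacdcbd  d
   12  dcbddcbc$dbddac  c
   13  ddacdcbddcbc$db  b
   14  ddcbc$dbddacdcb  b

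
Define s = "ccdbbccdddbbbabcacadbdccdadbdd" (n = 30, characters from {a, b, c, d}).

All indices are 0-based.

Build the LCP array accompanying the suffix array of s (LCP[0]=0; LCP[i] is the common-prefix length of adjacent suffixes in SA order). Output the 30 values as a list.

[0, 1, 1, 4, 0, 1, 2, 2, 1, 2, 1, 2, 0, 2, 1, 3, 3, 1, 2, 2, 0, 1, 1, 3, 2, 3, 1, 1, 2, 2]

rank→(start, suffix):
  0 → (13, 'abcacadbdccdadbdd')
  1 → (16, 'acadbdccdadbdd')
  2 → (18, 'adbdccdadbdd')
  3 → (25, 'adbdd')
  4 → (12, 'babcacadbdccdadbdd')
  5 → (11, 'bbabcacadbdccdadbdd')
  6 → (10, 'bbbabcacadbdccdadbdd')
  7 → (3, 'bbccdddbbbabcacadbdccdadbdd')
  8 → (14, 'bcacadbdccdadbdd')
  9 → (4, 'bccdddbbbabcacadbdccdadbdd')
  10 → (20, 'bdccdadbdd')
  11 → (27, 'bdd')
  12 → (15, 'cacadbdccdadbdd')
  13 → (17, 'cadbdccdadbdd')
  14 → (22, 'ccdadbdd')
  15 → (0, 'ccdbbccdddbbbabcacadbdccdadbdd')
  16 → (5, 'ccdddbbbabcacadbdccdadbdd')
  17 → (23, 'cdadbdd')
  18 → (1, 'cdbbccdddbbbabcacadbdccdadbdd')
  19 → (6, 'cdddbbbabcacadbdccdadbdd')
  20 → (29, 'd')
  21 → (24, 'dadbdd')
  22 → (9, 'dbbbabcacadbdccdadbdd')
  23 → (2, 'dbbccdddbbbabcacadbdccdadbdd')
  24 → (19, 'dbdccdadbdd')
  25 → (26, 'dbdd')
  26 → (21, 'dccdadbdd')
  27 → (28, 'dd')
  28 → (8, 'ddbbbabcacadbdccdadbdd')
  29 → (7, 'dddbbbabcacadbdccdadbdd')

SA = [13, 16, 18, 25, 12, 11, 10, 3, 14, 4, 20, 27, 15, 17, 22, 0, 5, 23, 1, 6, 29, 24, 9, 2, 19, 26, 21, 28, 8, 7]
rank  pair      lcp
   1  s[13:],s[16:]  1  'a'
   2  s[16:],s[18:]  1  'a'
   3  s[18:],s[25:]  4  'adbd'
   4  s[25:],s[12:]  0  ''
   5  s[12:],s[11:]  1  'b'
   6  s[11:],s[10:]  2  'bb'
   7  s[10:],s[3:]  2  'bb'
   8  s[3:],s[14:]  1  'b'
   9  s[14:],s[4:]  2  'bc'
  10  s[4:],s[20:]  1  'b'
  11  s[20:],s[27:]  2  'bd'
  12  s[27:],s[15:]  0  ''
  13  s[15:],s[17:]  2  'ca'
  14  s[17:],s[22:]  1  'c'
  15  s[22:],s[0:]  3  'ccd'
  16  s[0:],s[5:]  3  'ccd'
  17  s[5:],s[23:]  1  'c'
  18  s[23:],s[1:]  2  'cd'
  19  s[1:],s[6:]  2  'cd'
  20  s[6:],s[29:]  0  ''
  21  s[29:],s[24:]  1  'd'
  22  s[24:],s[9:]  1  'd'
  23  s[9:],s[2:]  3  'dbb'
  24  s[2:],s[19:]  2  'db'
  25  s[19:],s[26:]  3  'dbd'
  26  s[26:],s[21:]  1  'd'
  27  s[21:],s[28:]  1  'd'
  28  s[28:],s[8:]  2  'dd'
  29  s[8:],s[7:]  2  'dd'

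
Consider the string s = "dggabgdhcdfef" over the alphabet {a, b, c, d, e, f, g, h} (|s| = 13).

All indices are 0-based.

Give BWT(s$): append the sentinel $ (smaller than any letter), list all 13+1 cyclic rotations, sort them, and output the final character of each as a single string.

fgahc$gfedgbdd

rank  rotation        last
    0  $dggabgdhcdfef  f
    1  abgdhcdfef$dgg  g
    2  bgdhcdfef$dgga  a
    3  cdfef$dggabgdh  h
    4  dfef$dggabgdhc  c
    5  dggabgdhcdfef$  $
    6  dhcdfef$dggabg  g
    7  ef$dggabgdhcdf  f
    8  f$dggabgdhcdfe  e
    9  fef$dggabgdhcd  d
   10  gabgdhcdfef$dg  g
   11  gdhcdfef$dggab  b
   12  ggabgdhcdfef$d  d
   13  hcdfef$dggabgd  d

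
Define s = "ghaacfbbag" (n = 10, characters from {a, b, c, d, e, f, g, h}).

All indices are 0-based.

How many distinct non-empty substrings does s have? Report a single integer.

rank→(start, suffix):
  0 → (2, 'aacfbbag')
  1 → (3, 'acfbbag')
  2 → (8, 'ag')
  3 → (7, 'bag')
  4 → (6, 'bbag')
  5 → (4, 'cfbbag')
  6 → (5, 'fbbag')
  7 → (9, 'g')
  8 → (0, 'ghaacfbbag')
  9 → (1, 'haacfbbag')

SA = [2, 3, 8, 7, 6, 4, 5, 9, 0, 1]
rank  pair      lcp
   1  s[2:],s[3:]  1  'a'
   2  s[3:],s[8:]  1  'a'
   3  s[8:],s[7:]  0  ''
   4  s[7:],s[6:]  1  'b'
   5  s[6:],s[4:]  0  ''
   6  s[4:],s[5:]  0  ''
   7  s[5:],s[9:]  0  ''
   8  s[9:],s[0:]  1  'g'
   9  s[0:],s[1:]  0  ''

n(n+1)/2 = 10·11/2 = 55
Σ LCP = 0 + 1 + 1 + 0 + 1 + 0 + 0 + 0 + 1 + 0 = 4
distinct = 55 − 4 = 51

51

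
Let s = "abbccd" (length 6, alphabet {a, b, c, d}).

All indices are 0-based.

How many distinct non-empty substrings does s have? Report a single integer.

19

sorted suffixes:
  #0 SA[0]=0  'abbccd'
  #1 SA[1]=1  'bbccd'
  #2 SA[2]=2  'bccd'
  #3 SA[3]=3  'ccd'
  #4 SA[4]=4  'cd'
  #5 SA[5]=5  'd'

SA = [0, 1, 2, 3, 4, 5]
rank  pair      lcp
   1  s[0:],s[1:]  0  ''
   2  s[1:],s[2:]  1  'b'
   3  s[2:],s[3:]  0  ''
   4  s[3:],s[4:]  1  'c'
   5  s[4:],s[5:]  0  ''

n(n+1)/2 = 6·7/2 = 21
Σ LCP = 0 + 0 + 1 + 0 + 1 + 0 = 2
distinct = 21 − 2 = 19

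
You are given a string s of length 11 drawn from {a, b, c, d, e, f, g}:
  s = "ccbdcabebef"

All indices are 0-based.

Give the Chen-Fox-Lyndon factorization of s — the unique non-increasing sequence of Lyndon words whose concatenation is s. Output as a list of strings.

emit factor 1: 'c' (i=0, period=1)
emit factor 2: 'c' (i=1, period=1)
emit factor 3: 'bdc' (i=2, period=3)
emit factor 4: 'abebef' (i=5, period=6)

["c", "c", "bdc", "abebef"]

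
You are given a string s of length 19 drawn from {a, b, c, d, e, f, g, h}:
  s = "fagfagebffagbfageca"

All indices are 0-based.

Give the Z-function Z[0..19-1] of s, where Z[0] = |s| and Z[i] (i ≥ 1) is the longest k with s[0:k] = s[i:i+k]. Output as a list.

Z[0]=19
i=1: i≥r, start 0; Z[1]=0
i=2: i≥r, start 0; Z[2]=0
i=3: i≥r, start 0; Z[3]=3 extend→box=[3,6)
i=4: min(r-i=2, Z[1]=0)=0; Z[4]=0
i=5: min(r-i=1, Z[2]=0)=0; Z[5]=0
i=6: i≥r, start 0; Z[6]=0
i=7: i≥r, start 0; Z[7]=0
i=8: i≥r, start 0; Z[8]=1 extend→box=[8,9)
i=9: i≥r, start 0; Z[9]=3 extend→box=[9,12)
i=10: min(r-i=2, Z[1]=0)=0; Z[10]=0
i=11: min(r-i=1, Z[2]=0)=0; Z[11]=0
i=12: i≥r, start 0; Z[12]=0
i=13: i≥r, start 0; Z[13]=3 extend→box=[13,16)
i=14: min(r-i=2, Z[1]=0)=0; Z[14]=0
i=15: min(r-i=1, Z[2]=0)=0; Z[15]=0
i=16: i≥r, start 0; Z[16]=0
i=17: i≥r, start 0; Z[17]=0
i=18: i≥r, start 0; Z[18]=0

[19, 0, 0, 3, 0, 0, 0, 0, 1, 3, 0, 0, 0, 3, 0, 0, 0, 0, 0]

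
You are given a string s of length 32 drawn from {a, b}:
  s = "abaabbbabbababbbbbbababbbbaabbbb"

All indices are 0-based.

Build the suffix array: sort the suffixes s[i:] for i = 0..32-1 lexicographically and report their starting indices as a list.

rank | idx | suffix
   0 |   2 | aabbbabbababbbbbbababbbbaabbbb
   1 |  26 | aabbbb
   2 |   0 | abaabbbabbababbbbbbababbbbaabbbb
   3 |  19 | ababbbbaabbbb
   4 |  10 | ababbbbbbababbbbaabbbb
   5 |   7 | abbababbbbbbababbbbaabbbb
   6 |   3 | abbbabbababbbbbbababbbbaabbbb
   7 |  27 | abbbb
   8 |  21 | abbbbaabbbb
   9 |  12 | abbbbbbababbbbaabbbb
  10 |  31 | b
  11 |   1 | baabbbabbababbbbbbababbbbaabbbb
  12 |  25 | baabbbb
  13 |  18 | bababbbbaabbbb
  14 |   9 | bababbbbbbababbbbaabbbb
  15 |   6 | babbababbbbbbababbbbaabbbb
  16 |  20 | babbbbaabbbb
  17 |  11 | babbbbbbababbbbaabbbb
  18 |  30 | bb
  19 |  24 | bbaabbbb
  20 |  17 | bbababbbbaabbbb
  21 |   8 | bbababbbbbbababbbbaabbbb
  22 |   5 | bbabbababbbbbbababbbbaabbbb
  23 |  29 | bbb
  24 |  23 | bbbaabbbb
  25 |  16 | bbbababbbbaabbbb
  26 |   4 | bbbabbababbbbbbababbbbaabbbb
  27 |  28 | bbbb
  28 |  22 | bbbbaabbbb
  29 |  15 | bbbbababbbbaabbbb
  30 |  14 | bbbbbababbbbaabbbb
  31 |  13 | bbbbbbababbbbaabbbb

[2, 26, 0, 19, 10, 7, 3, 27, 21, 12, 31, 1, 25, 18, 9, 6, 20, 11, 30, 24, 17, 8, 5, 29, 23, 16, 4, 28, 22, 15, 14, 13]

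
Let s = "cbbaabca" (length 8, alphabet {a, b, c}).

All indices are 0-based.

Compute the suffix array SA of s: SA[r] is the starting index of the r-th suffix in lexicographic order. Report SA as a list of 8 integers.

rank→(start, suffix):
  0 → (7, 'a')
  1 → (3, 'aabca')
  2 → (4, 'abca')
  3 → (2, 'baabca')
  4 → (1, 'bbaabca')
  5 → (5, 'bca')
  6 → (6, 'ca')
  7 → (0, 'cbbaabca')

[7, 3, 4, 2, 1, 5, 6, 0]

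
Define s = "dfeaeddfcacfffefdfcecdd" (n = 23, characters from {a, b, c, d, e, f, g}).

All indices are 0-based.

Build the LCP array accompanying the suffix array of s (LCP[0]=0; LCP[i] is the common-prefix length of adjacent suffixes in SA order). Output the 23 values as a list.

[0, 1, 0, 1, 1, 1, 0, 1, 2, 1, 3, 2, 0, 1, 1, 1, 0, 2, 1, 1, 2, 1, 2]

rank→(start, suffix):
  0 → (9, 'acfffefdfcecdd')
  1 → (3, 'aeddfcacfffefdfcecdd')
  2 → (8, 'cacfffefdfcecdd')
  3 → (20, 'cdd')
  4 → (18, 'cecdd')
  5 → (10, 'cfffefdfcecdd')
  6 → (22, 'd')
  7 → (21, 'dd')
  8 → (5, 'ddfcacfffefdfcecdd')
  9 → (6, 'dfcacfffefdfcecdd')
  10 → (16, 'dfcecdd')
  11 → (0, 'dfeaeddfcacfffefdfcecdd')
  12 → (2, 'eaeddfcacfffefdfcecdd')
  13 → (19, 'ecdd')
  14 → (4, 'eddfcacfffefdfcecdd')
  15 → (14, 'efdfcecdd')
  16 → (7, 'fcacfffefdfcecdd')
  17 → (17, 'fcecdd')
  18 → (15, 'fdfcecdd')
  19 → (1, 'feaeddfcacfffefdfcecdd')
  20 → (13, 'fefdfcecdd')
  21 → (12, 'ffefdfcecdd')
  22 → (11, 'fffefdfcecdd')

SA = [9, 3, 8, 20, 18, 10, 22, 21, 5, 6, 16, 0, 2, 19, 4, 14, 7, 17, 15, 1, 13, 12, 11]
rank  pair      lcp
   1  s[9:],s[3:]  1  'a'
   2  s[3:],s[8:]  0  ''
   3  s[8:],s[20:]  1  'c'
   4  s[20:],s[18:]  1  'c'
   5  s[18:],s[10:]  1  'c'
   6  s[10:],s[22:]  0  ''
   7  s[22:],s[21:]  1  'd'
   8  s[21:],s[5:]  2  'dd'
   9  s[5:],s[6:]  1  'd'
  10  s[6:],s[16:]  3  'dfc'
  11  s[16:],s[0:]  2  'df'
  12  s[0:],s[2:]  0  ''
  13  s[2:],s[19:]  1  'e'
  14  s[19:],s[4:]  1  'e'
  15  s[4:],s[14:]  1  'e'
  16  s[14:],s[7:]  0  ''
  17  s[7:],s[17:]  2  'fc'
  18  s[17:],s[15:]  1  'f'
  19  s[15:],s[1:]  1  'f'
  20  s[1:],s[13:]  2  'fe'
  21  s[13:],s[12:]  1  'f'
  22  s[12:],s[11:]  2  'ff'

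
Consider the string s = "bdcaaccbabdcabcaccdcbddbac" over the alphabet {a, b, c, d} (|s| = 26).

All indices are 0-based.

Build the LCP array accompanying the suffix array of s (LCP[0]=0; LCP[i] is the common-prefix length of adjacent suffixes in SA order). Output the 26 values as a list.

[0, 1, 2, 1, 2, 3, 0, 2, 1, 1, 4, 2, 0, 1, 2, 2, 1, 2, 1, 2, 1, 0, 1, 3, 2, 1]

rank | idx | suffix
   0 |   3 | aaccbabdcabcaccdcbddbac
   1 |  12 | abcaccdcbddbac
   2 |   8 | abdcabcaccdcbddbac
   3 |  24 | ac
   4 |   4 | accbabdcabcaccdcbddbac
   5 |  15 | accdcbddbac
   6 |   7 | babdcabcaccdcbddbac
   7 |  23 | bac
   8 |  13 | bcaccdcbddbac
   9 |   0 | bdcaaccbabdcabcaccdcbddbac
  10 |   9 | bdcabcaccdcbddbac
  11 |  20 | bddbac
  12 |  25 | c
  13 |   2 | caaccbabdcabcaccdcbddbac
  14 |  11 | cabcaccdcbddbac
  15 |  14 | caccdcbddbac
  16 |   6 | cbabdcabcaccdcbddbac
  17 |  19 | cbddbac
  18 |   5 | ccbabdcabcaccdcbddbac
  19 |  16 | ccdcbddbac
  20 |  17 | cdcbddbac
  21 |  22 | dbac
  22 |   1 | dcaaccbabdcabcaccdcbddbac
  23 |  10 | dcabcaccdcbddbac
  24 |  18 | dcbddbac
  25 |  21 | ddbac

SA = [3, 12, 8, 24, 4, 15, 7, 23, 13, 0, 9, 20, 25, 2, 11, 14, 6, 19, 5, 16, 17, 22, 1, 10, 18, 21]
rank  pair      lcp
   1  s[3:],s[12:]  1  'a'
   2  s[12:],s[8:]  2  'ab'
   3  s[8:],s[24:]  1  'a'
   4  s[24:],s[4:]  2  'ac'
   5  s[4:],s[15:]  3  'acc'
   6  s[15:],s[7:]  0  ''
   7  s[7:],s[23:]  2  'ba'
   8  s[23:],s[13:]  1  'b'
   9  s[13:],s[0:]  1  'b'
  10  s[0:],s[9:]  4  'bdca'
  11  s[9:],s[20:]  2  'bd'
  12  s[20:],s[25:]  0  ''
  13  s[25:],s[2:]  1  'c'
  14  s[2:],s[11:]  2  'ca'
  15  s[11:],s[14:]  2  'ca'
  16  s[14:],s[6:]  1  'c'
  17  s[6:],s[19:]  2  'cb'
  18  s[19:],s[5:]  1  'c'
  19  s[5:],s[16:]  2  'cc'
  20  s[16:],s[17:]  1  'c'
  21  s[17:],s[22:]  0  ''
  22  s[22:],s[1:]  1  'd'
  23  s[1:],s[10:]  3  'dca'
  24  s[10:],s[18:]  2  'dc'
  25  s[18:],s[21:]  1  'd'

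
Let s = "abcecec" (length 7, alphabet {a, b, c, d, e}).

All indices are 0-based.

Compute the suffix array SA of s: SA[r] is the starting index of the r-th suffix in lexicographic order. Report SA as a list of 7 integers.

[0, 1, 6, 4, 2, 5, 3]

sorted suffixes:
  #0 SA[0]=0  'abcecec'
  #1 SA[1]=1  'bcecec'
  #2 SA[2]=6  'c'
  #3 SA[3]=4  'cec'
  #4 SA[4]=2  'cecec'
  #5 SA[5]=5  'ec'
  #6 SA[6]=3  'ecec'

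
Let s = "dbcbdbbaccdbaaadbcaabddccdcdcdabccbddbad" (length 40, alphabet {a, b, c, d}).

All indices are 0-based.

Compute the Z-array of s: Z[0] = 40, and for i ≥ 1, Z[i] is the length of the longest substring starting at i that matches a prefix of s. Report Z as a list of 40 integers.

Z[0]=40
i=1: outside box; Z[1]=0
i=2: outside box; Z[2]=0
i=3: outside box; Z[3]=0
i=4: outside box; Z[4]=2 scan→box=[4,6)
i=5: min(r-i=1, Z[1]=0)=0; Z[5]=0
i=6: outside box; Z[6]=0
i=7: outside box; Z[7]=0
i=8: outside box; Z[8]=0
i=9: outside box; Z[9]=0
i=10: outside box; Z[10]=2 scan→box=[10,12)
i=11: min(r-i=1, Z[1]=0)=0; Z[11]=0
i=12: outside box; Z[12]=0
i=13: outside box; Z[13]=0
i=14: outside box; Z[14]=0
i=15: outside box; Z[15]=3 scan→box=[15,18)
i=16: min(r-i=2, Z[1]=0)=0; Z[16]=0
i=17: min(r-i=1, Z[2]=0)=0; Z[17]=0
i=18: outside box; Z[18]=0
i=19: outside box; Z[19]=0
i=20: outside box; Z[20]=0
i=21: outside box; Z[21]=1 scan→box=[21,22)
i=22: outside box; Z[22]=1 scan→box=[22,23)
i=23: outside box; Z[23]=0
i=24: outside box; Z[24]=0
i=25: outside box; Z[25]=1 scan→box=[25,26)
i=26: outside box; Z[26]=0
i=27: outside box; Z[27]=1 scan→box=[27,28)
i=28: outside box; Z[28]=0
i=29: outside box; Z[29]=1 scan→box=[29,30)
i=30: outside box; Z[30]=0
i=31: outside box; Z[31]=0
i=32: outside box; Z[32]=0
i=33: outside box; Z[33]=0
i=34: outside box; Z[34]=0
i=35: outside box; Z[35]=1 scan→box=[35,36)
i=36: outside box; Z[36]=2 scan→box=[36,38)
i=37: min(r-i=1, Z[1]=0)=0; Z[37]=0
i=38: outside box; Z[38]=0
i=39: outside box; Z[39]=1 scan→box=[39,40)

[40, 0, 0, 0, 2, 0, 0, 0, 0, 0, 2, 0, 0, 0, 0, 3, 0, 0, 0, 0, 0, 1, 1, 0, 0, 1, 0, 1, 0, 1, 0, 0, 0, 0, 0, 1, 2, 0, 0, 1]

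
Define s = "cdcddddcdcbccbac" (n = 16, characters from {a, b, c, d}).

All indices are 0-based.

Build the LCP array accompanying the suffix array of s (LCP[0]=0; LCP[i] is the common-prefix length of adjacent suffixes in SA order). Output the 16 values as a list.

rank→(start, suffix):
  0 → (14, 'ac')
  1 → (13, 'bac')
  2 → (10, 'bccbac')
  3 → (15, 'c')
  4 → (12, 'cbac')
  5 → (9, 'cbccbac')
  6 → (11, 'ccbac')
  7 → (7, 'cdcbccbac')
  8 → (0, 'cdcddddcdcbccbac')
  9 → (2, 'cddddcdcbccbac')
  10 → (8, 'dcbccbac')
  11 → (6, 'dcdcbccbac')
  12 → (1, 'dcddddcdcbccbac')
  13 → (5, 'ddcdcbccbac')
  14 → (4, 'dddcdcbccbac')
  15 → (3, 'ddddcdcbccbac')

SA = [14, 13, 10, 15, 12, 9, 11, 7, 0, 2, 8, 6, 1, 5, 4, 3]
rank  pair      lcp
   1  s[14:],s[13:]  0  ''
   2  s[13:],s[10:]  1  'b'
   3  s[10:],s[15:]  0  ''
   4  s[15:],s[12:]  1  'c'
   5  s[12:],s[9:]  2  'cb'
   6  s[9:],s[11:]  1  'c'
   7  s[11:],s[7:]  1  'c'
   8  s[7:],s[0:]  3  'cdc'
   9  s[0:],s[2:]  2  'cd'
  10  s[2:],s[8:]  0  ''
  11  s[8:],s[6:]  2  'dc'
  12  s[6:],s[1:]  3  'dcd'
  13  s[1:],s[5:]  1  'd'
  14  s[5:],s[4:]  2  'dd'
  15  s[4:],s[3:]  3  'ddd'

[0, 0, 1, 0, 1, 2, 1, 1, 3, 2, 0, 2, 3, 1, 2, 3]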